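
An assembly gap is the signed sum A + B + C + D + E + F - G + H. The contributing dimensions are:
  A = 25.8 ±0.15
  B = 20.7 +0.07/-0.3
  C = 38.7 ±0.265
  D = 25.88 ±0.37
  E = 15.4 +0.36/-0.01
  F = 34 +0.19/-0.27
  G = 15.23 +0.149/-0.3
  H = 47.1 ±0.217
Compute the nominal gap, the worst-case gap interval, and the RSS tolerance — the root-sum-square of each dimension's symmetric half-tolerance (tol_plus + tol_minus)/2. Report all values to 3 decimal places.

Stack each dimension's contribution:
  +A: nom +25.800 → Σnom=25.800; wc +0.150/-0.150 → slack +0.150/-0.150; half-tol=0.150, Σhalf²=0.022500
  +B: nom +20.700 → Σnom=46.500; wc +0.070/-0.300 → slack +0.220/-0.450; half-tol=0.185, Σhalf²=0.056725
  +C: nom +38.700 → Σnom=85.200; wc +0.265/-0.265 → slack +0.485/-0.715; half-tol=0.265, Σhalf²=0.126950
  +D: nom +25.880 → Σnom=111.080; wc +0.370/-0.370 → slack +0.855/-1.085; half-tol=0.370, Σhalf²=0.263850
  +E: nom +15.400 → Σnom=126.480; wc +0.360/-0.010 → slack +1.215/-1.095; half-tol=0.185, Σhalf²=0.298075
  +F: nom +34.000 → Σnom=160.480; wc +0.190/-0.270 → slack +1.405/-1.365; half-tol=0.230, Σhalf²=0.350975
  -G: nom -15.230 → Σnom=145.250; wc +0.300/-0.149 → slack +1.705/-1.514; half-tol=0.224, Σhalf²=0.401375
  +H: nom +47.100 → Σnom=192.350; wc +0.217/-0.217 → slack +1.922/-1.731; half-tol=0.217, Σhalf²=0.448464
Nominal = 192.350. Worst-case = [192.350 - 1.731, 192.350 + 1.922] = [190.619, 194.272]. RSS = √0.448464 = 0.670.

nominal=192.350 wc=[190.619,194.272] rss=0.670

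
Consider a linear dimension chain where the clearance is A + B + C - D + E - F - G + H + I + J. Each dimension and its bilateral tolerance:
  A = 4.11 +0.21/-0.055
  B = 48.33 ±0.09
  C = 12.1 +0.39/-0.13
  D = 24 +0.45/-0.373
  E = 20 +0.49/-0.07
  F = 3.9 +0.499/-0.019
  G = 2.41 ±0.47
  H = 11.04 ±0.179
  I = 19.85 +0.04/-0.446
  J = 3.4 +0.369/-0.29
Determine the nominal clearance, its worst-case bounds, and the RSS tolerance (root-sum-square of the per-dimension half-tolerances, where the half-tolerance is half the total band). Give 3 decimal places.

Stack each dimension's contribution:
  +A: nom +4.110 → Σnom=4.110; wc +0.210/-0.055 → slack +0.210/-0.055; half-tol=0.133, Σhalf²=0.017556
  +B: nom +48.330 → Σnom=52.440; wc +0.090/-0.090 → slack +0.300/-0.145; half-tol=0.090, Σhalf²=0.025656
  +C: nom +12.100 → Σnom=64.540; wc +0.390/-0.130 → slack +0.690/-0.275; half-tol=0.260, Σhalf²=0.093256
  -D: nom -24.000 → Σnom=40.540; wc +0.373/-0.450 → slack +1.063/-0.725; half-tol=0.411, Σhalf²=0.262589
  +E: nom +20.000 → Σnom=60.540; wc +0.490/-0.070 → slack +1.553/-0.795; half-tol=0.280, Σhalf²=0.340989
  -F: nom -3.900 → Σnom=56.640; wc +0.019/-0.499 → slack +1.572/-1.294; half-tol=0.259, Σhalf²=0.408070
  -G: nom -2.410 → Σnom=54.230; wc +0.470/-0.470 → slack +2.042/-1.764; half-tol=0.470, Σhalf²=0.628969
  +H: nom +11.040 → Σnom=65.270; wc +0.179/-0.179 → slack +2.221/-1.943; half-tol=0.179, Σhalf²=0.661010
  +I: nom +19.850 → Σnom=85.120; wc +0.040/-0.446 → slack +2.261/-2.389; half-tol=0.243, Σhalf²=0.720059
  +J: nom +3.400 → Σnom=88.520; wc +0.369/-0.290 → slack +2.630/-2.679; half-tol=0.330, Σhalf²=0.828630
Nominal = 88.520. Worst-case = [88.520 - 2.679, 88.520 + 2.630] = [85.841, 91.150]. RSS = √0.828630 = 0.910.

nominal=88.520 wc=[85.841,91.150] rss=0.910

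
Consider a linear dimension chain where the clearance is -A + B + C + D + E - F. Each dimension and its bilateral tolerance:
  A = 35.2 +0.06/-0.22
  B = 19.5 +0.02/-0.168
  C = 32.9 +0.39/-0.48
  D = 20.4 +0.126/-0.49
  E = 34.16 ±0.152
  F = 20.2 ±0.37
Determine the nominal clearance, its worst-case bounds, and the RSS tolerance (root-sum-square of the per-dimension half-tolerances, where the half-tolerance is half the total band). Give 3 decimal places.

Stack each dimension's contribution:
  -A: nom -35.200 → Σnom=-35.200; wc +0.220/-0.060 → slack +0.220/-0.060; half-tol=0.140, Σhalf²=0.019600
  +B: nom +19.500 → Σnom=-15.700; wc +0.020/-0.168 → slack +0.240/-0.228; half-tol=0.094, Σhalf²=0.028436
  +C: nom +32.900 → Σnom=17.200; wc +0.390/-0.480 → slack +0.630/-0.708; half-tol=0.435, Σhalf²=0.217661
  +D: nom +20.400 → Σnom=37.600; wc +0.126/-0.490 → slack +0.756/-1.198; half-tol=0.308, Σhalf²=0.312525
  +E: nom +34.160 → Σnom=71.760; wc +0.152/-0.152 → slack +0.908/-1.350; half-tol=0.152, Σhalf²=0.335629
  -F: nom -20.200 → Σnom=51.560; wc +0.370/-0.370 → slack +1.278/-1.720; half-tol=0.370, Σhalf²=0.472529
Nominal = 51.560. Worst-case = [51.560 - 1.720, 51.560 + 1.278] = [49.840, 52.838]. RSS = √0.472529 = 0.687.

nominal=51.560 wc=[49.840,52.838] rss=0.687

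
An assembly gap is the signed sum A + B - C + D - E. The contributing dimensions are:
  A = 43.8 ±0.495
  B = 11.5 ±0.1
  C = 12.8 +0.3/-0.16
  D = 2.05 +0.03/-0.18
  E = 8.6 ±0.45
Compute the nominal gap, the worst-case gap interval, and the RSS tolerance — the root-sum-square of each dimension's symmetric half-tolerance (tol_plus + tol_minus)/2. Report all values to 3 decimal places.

nominal=35.950 wc=[34.425,37.185] rss=0.722

Stack each dimension's contribution:
  +A: nom +43.800 → Σnom=43.800; wc +0.495/-0.495 → slack +0.495/-0.495; half-tol=0.495, Σhalf²=0.245025
  +B: nom +11.500 → Σnom=55.300; wc +0.100/-0.100 → slack +0.595/-0.595; half-tol=0.100, Σhalf²=0.255025
  -C: nom -12.800 → Σnom=42.500; wc +0.160/-0.300 → slack +0.755/-0.895; half-tol=0.230, Σhalf²=0.307925
  +D: nom +2.050 → Σnom=44.550; wc +0.030/-0.180 → slack +0.785/-1.075; half-tol=0.105, Σhalf²=0.318950
  -E: nom -8.600 → Σnom=35.950; wc +0.450/-0.450 → slack +1.235/-1.525; half-tol=0.450, Σhalf²=0.521450
Nominal = 35.950. Worst-case = [35.950 - 1.525, 35.950 + 1.235] = [34.425, 37.185]. RSS = √0.521450 = 0.722.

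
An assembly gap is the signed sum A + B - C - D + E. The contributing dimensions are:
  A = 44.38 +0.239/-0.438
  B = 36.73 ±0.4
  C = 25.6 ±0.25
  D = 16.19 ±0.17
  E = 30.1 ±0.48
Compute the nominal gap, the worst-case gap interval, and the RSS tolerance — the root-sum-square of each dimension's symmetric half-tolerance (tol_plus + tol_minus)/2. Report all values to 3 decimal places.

Stack each dimension's contribution:
  +A: nom +44.380 → Σnom=44.380; wc +0.239/-0.438 → slack +0.239/-0.438; half-tol=0.339, Σhalf²=0.114582
  +B: nom +36.730 → Σnom=81.110; wc +0.400/-0.400 → slack +0.639/-0.838; half-tol=0.400, Σhalf²=0.274582
  -C: nom -25.600 → Σnom=55.510; wc +0.250/-0.250 → slack +0.889/-1.088; half-tol=0.250, Σhalf²=0.337082
  -D: nom -16.190 → Σnom=39.320; wc +0.170/-0.170 → slack +1.059/-1.258; half-tol=0.170, Σhalf²=0.365982
  +E: nom +30.100 → Σnom=69.420; wc +0.480/-0.480 → slack +1.539/-1.738; half-tol=0.480, Σhalf²=0.596382
Nominal = 69.420. Worst-case = [69.420 - 1.738, 69.420 + 1.539] = [67.682, 70.959]. RSS = √0.596382 = 0.772.

nominal=69.420 wc=[67.682,70.959] rss=0.772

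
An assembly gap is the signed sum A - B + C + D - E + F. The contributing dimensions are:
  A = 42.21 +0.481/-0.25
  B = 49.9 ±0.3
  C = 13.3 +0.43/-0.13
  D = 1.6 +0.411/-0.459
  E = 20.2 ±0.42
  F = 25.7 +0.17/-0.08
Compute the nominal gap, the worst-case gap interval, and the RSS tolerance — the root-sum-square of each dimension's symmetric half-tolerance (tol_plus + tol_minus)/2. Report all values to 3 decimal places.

nominal=12.710 wc=[11.071,14.922] rss=0.827

Stack each dimension's contribution:
  +A: nom +42.210 → Σnom=42.210; wc +0.481/-0.250 → slack +0.481/-0.250; half-tol=0.365, Σhalf²=0.133590
  -B: nom -49.900 → Σnom=-7.690; wc +0.300/-0.300 → slack +0.781/-0.550; half-tol=0.300, Σhalf²=0.223590
  +C: nom +13.300 → Σnom=5.610; wc +0.430/-0.130 → slack +1.211/-0.680; half-tol=0.280, Σhalf²=0.301990
  +D: nom +1.600 → Σnom=7.210; wc +0.411/-0.459 → slack +1.622/-1.139; half-tol=0.435, Σhalf²=0.491215
  -E: nom -20.200 → Σnom=-12.990; wc +0.420/-0.420 → slack +2.042/-1.559; half-tol=0.420, Σhalf²=0.667615
  +F: nom +25.700 → Σnom=12.710; wc +0.170/-0.080 → slack +2.212/-1.639; half-tol=0.125, Σhalf²=0.683240
Nominal = 12.710. Worst-case = [12.710 - 1.639, 12.710 + 2.212] = [11.071, 14.922]. RSS = √0.683240 = 0.827.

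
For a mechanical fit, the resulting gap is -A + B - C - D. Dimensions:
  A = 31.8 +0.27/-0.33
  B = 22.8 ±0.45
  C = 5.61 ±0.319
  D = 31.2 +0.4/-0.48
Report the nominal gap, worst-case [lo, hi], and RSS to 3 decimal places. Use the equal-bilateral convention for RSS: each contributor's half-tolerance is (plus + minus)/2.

Stack each dimension's contribution:
  -A: nom -31.800 → Σnom=-31.800; wc +0.330/-0.270 → slack +0.330/-0.270; half-tol=0.300, Σhalf²=0.090000
  +B: nom +22.800 → Σnom=-9.000; wc +0.450/-0.450 → slack +0.780/-0.720; half-tol=0.450, Σhalf²=0.292500
  -C: nom -5.610 → Σnom=-14.610; wc +0.319/-0.319 → slack +1.099/-1.039; half-tol=0.319, Σhalf²=0.394261
  -D: nom -31.200 → Σnom=-45.810; wc +0.480/-0.400 → slack +1.579/-1.439; half-tol=0.440, Σhalf²=0.587861
Nominal = -45.810. Worst-case = [-45.810 - 1.439, -45.810 + 1.579] = [-47.249, -44.231]. RSS = √0.587861 = 0.767.

nominal=-45.810 wc=[-47.249,-44.231] rss=0.767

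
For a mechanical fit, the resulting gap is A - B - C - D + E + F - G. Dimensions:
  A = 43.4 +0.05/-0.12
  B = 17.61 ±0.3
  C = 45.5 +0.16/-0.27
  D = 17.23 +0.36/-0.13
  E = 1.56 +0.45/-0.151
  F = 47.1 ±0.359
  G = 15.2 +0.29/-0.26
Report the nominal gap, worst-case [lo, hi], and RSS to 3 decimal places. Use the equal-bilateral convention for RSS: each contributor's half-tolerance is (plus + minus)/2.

nominal=-3.480 wc=[-5.220,-1.661] rss=0.706

Stack each dimension's contribution:
  +A: nom +43.400 → Σnom=43.400; wc +0.050/-0.120 → slack +0.050/-0.120; half-tol=0.085, Σhalf²=0.007225
  -B: nom -17.610 → Σnom=25.790; wc +0.300/-0.300 → slack +0.350/-0.420; half-tol=0.300, Σhalf²=0.097225
  -C: nom -45.500 → Σnom=-19.710; wc +0.270/-0.160 → slack +0.620/-0.580; half-tol=0.215, Σhalf²=0.143450
  -D: nom -17.230 → Σnom=-36.940; wc +0.130/-0.360 → slack +0.750/-0.940; half-tol=0.245, Σhalf²=0.203475
  +E: nom +1.560 → Σnom=-35.380; wc +0.450/-0.151 → slack +1.200/-1.091; half-tol=0.300, Σhalf²=0.293775
  +F: nom +47.100 → Σnom=11.720; wc +0.359/-0.359 → slack +1.559/-1.450; half-tol=0.359, Σhalf²=0.422656
  -G: nom -15.200 → Σnom=-3.480; wc +0.260/-0.290 → slack +1.819/-1.740; half-tol=0.275, Σhalf²=0.498281
Nominal = -3.480. Worst-case = [-3.480 - 1.740, -3.480 + 1.819] = [-5.220, -1.661]. RSS = √0.498281 = 0.706.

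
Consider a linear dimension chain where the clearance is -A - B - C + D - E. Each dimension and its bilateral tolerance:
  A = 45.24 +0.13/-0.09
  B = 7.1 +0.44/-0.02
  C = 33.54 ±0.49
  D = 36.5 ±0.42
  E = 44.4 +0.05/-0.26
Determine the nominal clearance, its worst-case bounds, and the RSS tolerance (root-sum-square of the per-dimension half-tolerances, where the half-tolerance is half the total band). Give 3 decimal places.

nominal=-93.780 wc=[-95.310,-92.500] rss=0.711

Stack each dimension's contribution:
  -A: nom -45.240 → Σnom=-45.240; wc +0.090/-0.130 → slack +0.090/-0.130; half-tol=0.110, Σhalf²=0.012100
  -B: nom -7.100 → Σnom=-52.340; wc +0.020/-0.440 → slack +0.110/-0.570; half-tol=0.230, Σhalf²=0.065000
  -C: nom -33.540 → Σnom=-85.880; wc +0.490/-0.490 → slack +0.600/-1.060; half-tol=0.490, Σhalf²=0.305100
  +D: nom +36.500 → Σnom=-49.380; wc +0.420/-0.420 → slack +1.020/-1.480; half-tol=0.420, Σhalf²=0.481500
  -E: nom -44.400 → Σnom=-93.780; wc +0.260/-0.050 → slack +1.280/-1.530; half-tol=0.155, Σhalf²=0.505525
Nominal = -93.780. Worst-case = [-93.780 - 1.530, -93.780 + 1.280] = [-95.310, -92.500]. RSS = √0.505525 = 0.711.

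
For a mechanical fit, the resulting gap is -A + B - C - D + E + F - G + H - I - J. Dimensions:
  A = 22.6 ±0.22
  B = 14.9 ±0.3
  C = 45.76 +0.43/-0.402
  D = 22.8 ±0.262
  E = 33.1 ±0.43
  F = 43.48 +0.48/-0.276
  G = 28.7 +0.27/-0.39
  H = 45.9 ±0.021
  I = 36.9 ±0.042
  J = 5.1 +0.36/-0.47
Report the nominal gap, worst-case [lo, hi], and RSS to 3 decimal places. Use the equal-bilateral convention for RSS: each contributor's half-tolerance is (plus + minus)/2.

nominal=-24.480 wc=[-27.091,-21.463] rss=0.996

Stack each dimension's contribution:
  -A: nom -22.600 → Σnom=-22.600; wc +0.220/-0.220 → slack +0.220/-0.220; half-tol=0.220, Σhalf²=0.048400
  +B: nom +14.900 → Σnom=-7.700; wc +0.300/-0.300 → slack +0.520/-0.520; half-tol=0.300, Σhalf²=0.138400
  -C: nom -45.760 → Σnom=-53.460; wc +0.402/-0.430 → slack +0.922/-0.950; half-tol=0.416, Σhalf²=0.311456
  -D: nom -22.800 → Σnom=-76.260; wc +0.262/-0.262 → slack +1.184/-1.212; half-tol=0.262, Σhalf²=0.380100
  +E: nom +33.100 → Σnom=-43.160; wc +0.430/-0.430 → slack +1.614/-1.642; half-tol=0.430, Σhalf²=0.565000
  +F: nom +43.480 → Σnom=0.320; wc +0.480/-0.276 → slack +2.094/-1.918; half-tol=0.378, Σhalf²=0.707884
  -G: nom -28.700 → Σnom=-28.380; wc +0.390/-0.270 → slack +2.484/-2.188; half-tol=0.330, Σhalf²=0.816784
  +H: nom +45.900 → Σnom=17.520; wc +0.021/-0.021 → slack +2.505/-2.209; half-tol=0.021, Σhalf²=0.817225
  -I: nom -36.900 → Σnom=-19.380; wc +0.042/-0.042 → slack +2.547/-2.251; half-tol=0.042, Σhalf²=0.818989
  -J: nom -5.100 → Σnom=-24.480; wc +0.470/-0.360 → slack +3.017/-2.611; half-tol=0.415, Σhalf²=0.991214
Nominal = -24.480. Worst-case = [-24.480 - 2.611, -24.480 + 3.017] = [-27.091, -21.463]. RSS = √0.991214 = 0.996.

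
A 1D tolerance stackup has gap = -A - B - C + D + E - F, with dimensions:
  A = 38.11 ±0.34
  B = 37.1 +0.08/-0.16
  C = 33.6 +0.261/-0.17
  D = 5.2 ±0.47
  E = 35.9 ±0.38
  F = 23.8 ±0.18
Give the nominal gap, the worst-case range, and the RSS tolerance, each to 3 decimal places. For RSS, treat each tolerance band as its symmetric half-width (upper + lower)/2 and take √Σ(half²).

Stack each dimension's contribution:
  -A: nom -38.110 → Σnom=-38.110; wc +0.340/-0.340 → slack +0.340/-0.340; half-tol=0.340, Σhalf²=0.115600
  -B: nom -37.100 → Σnom=-75.210; wc +0.160/-0.080 → slack +0.500/-0.420; half-tol=0.120, Σhalf²=0.130000
  -C: nom -33.600 → Σnom=-108.810; wc +0.170/-0.261 → slack +0.670/-0.681; half-tol=0.216, Σhalf²=0.176440
  +D: nom +5.200 → Σnom=-103.610; wc +0.470/-0.470 → slack +1.140/-1.151; half-tol=0.470, Σhalf²=0.397340
  +E: nom +35.900 → Σnom=-67.710; wc +0.380/-0.380 → slack +1.520/-1.531; half-tol=0.380, Σhalf²=0.541740
  -F: nom -23.800 → Σnom=-91.510; wc +0.180/-0.180 → slack +1.700/-1.711; half-tol=0.180, Σhalf²=0.574140
Nominal = -91.510. Worst-case = [-91.510 - 1.711, -91.510 + 1.700] = [-93.221, -89.810]. RSS = √0.574140 = 0.758.

nominal=-91.510 wc=[-93.221,-89.810] rss=0.758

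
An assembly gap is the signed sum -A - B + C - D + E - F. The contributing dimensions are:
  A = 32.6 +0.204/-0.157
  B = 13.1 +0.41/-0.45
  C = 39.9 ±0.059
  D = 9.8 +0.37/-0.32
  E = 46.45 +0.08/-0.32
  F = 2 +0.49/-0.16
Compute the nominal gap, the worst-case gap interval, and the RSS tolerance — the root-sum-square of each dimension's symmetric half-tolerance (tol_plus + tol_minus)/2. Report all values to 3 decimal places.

Stack each dimension's contribution:
  -A: nom -32.600 → Σnom=-32.600; wc +0.157/-0.204 → slack +0.157/-0.204; half-tol=0.180, Σhalf²=0.032580
  -B: nom -13.100 → Σnom=-45.700; wc +0.450/-0.410 → slack +0.607/-0.614; half-tol=0.430, Σhalf²=0.217480
  +C: nom +39.900 → Σnom=-5.800; wc +0.059/-0.059 → slack +0.666/-0.673; half-tol=0.059, Σhalf²=0.220961
  -D: nom -9.800 → Σnom=-15.600; wc +0.320/-0.370 → slack +0.986/-1.043; half-tol=0.345, Σhalf²=0.339986
  +E: nom +46.450 → Σnom=30.850; wc +0.080/-0.320 → slack +1.066/-1.363; half-tol=0.200, Σhalf²=0.379986
  -F: nom -2.000 → Σnom=28.850; wc +0.160/-0.490 → slack +1.226/-1.853; half-tol=0.325, Σhalf²=0.485611
Nominal = 28.850. Worst-case = [28.850 - 1.853, 28.850 + 1.226] = [26.997, 30.076]. RSS = √0.485611 = 0.697.

nominal=28.850 wc=[26.997,30.076] rss=0.697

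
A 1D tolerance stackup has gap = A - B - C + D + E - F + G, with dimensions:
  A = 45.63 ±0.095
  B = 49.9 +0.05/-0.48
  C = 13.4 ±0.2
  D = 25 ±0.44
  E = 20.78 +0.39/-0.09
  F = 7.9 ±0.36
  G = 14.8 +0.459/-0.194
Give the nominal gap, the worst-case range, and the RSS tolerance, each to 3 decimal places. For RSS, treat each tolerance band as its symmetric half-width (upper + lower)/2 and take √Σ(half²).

Stack each dimension's contribution:
  +A: nom +45.630 → Σnom=45.630; wc +0.095/-0.095 → slack +0.095/-0.095; half-tol=0.095, Σhalf²=0.009025
  -B: nom -49.900 → Σnom=-4.270; wc +0.480/-0.050 → slack +0.575/-0.145; half-tol=0.265, Σhalf²=0.079250
  -C: nom -13.400 → Σnom=-17.670; wc +0.200/-0.200 → slack +0.775/-0.345; half-tol=0.200, Σhalf²=0.119250
  +D: nom +25.000 → Σnom=7.330; wc +0.440/-0.440 → slack +1.215/-0.785; half-tol=0.440, Σhalf²=0.312850
  +E: nom +20.780 → Σnom=28.110; wc +0.390/-0.090 → slack +1.605/-0.875; half-tol=0.240, Σhalf²=0.370450
  -F: nom -7.900 → Σnom=20.210; wc +0.360/-0.360 → slack +1.965/-1.235; half-tol=0.360, Σhalf²=0.500050
  +G: nom +14.800 → Σnom=35.010; wc +0.459/-0.194 → slack +2.424/-1.429; half-tol=0.327, Σhalf²=0.606652
Nominal = 35.010. Worst-case = [35.010 - 1.429, 35.010 + 2.424] = [33.581, 37.434]. RSS = √0.606652 = 0.779.

nominal=35.010 wc=[33.581,37.434] rss=0.779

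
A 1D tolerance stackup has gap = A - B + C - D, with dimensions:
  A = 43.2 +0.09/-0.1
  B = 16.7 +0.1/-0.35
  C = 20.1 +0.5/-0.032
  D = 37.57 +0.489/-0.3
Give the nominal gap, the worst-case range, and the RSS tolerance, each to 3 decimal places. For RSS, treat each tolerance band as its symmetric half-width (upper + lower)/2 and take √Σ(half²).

Stack each dimension's contribution:
  +A: nom +43.200 → Σnom=43.200; wc +0.090/-0.100 → slack +0.090/-0.100; half-tol=0.095, Σhalf²=0.009025
  -B: nom -16.700 → Σnom=26.500; wc +0.350/-0.100 → slack +0.440/-0.200; half-tol=0.225, Σhalf²=0.059650
  +C: nom +20.100 → Σnom=46.600; wc +0.500/-0.032 → slack +0.940/-0.232; half-tol=0.266, Σhalf²=0.130406
  -D: nom -37.570 → Σnom=9.030; wc +0.300/-0.489 → slack +1.240/-0.721; half-tol=0.394, Σhalf²=0.286036
Nominal = 9.030. Worst-case = [9.030 - 0.721, 9.030 + 1.240] = [8.309, 10.270]. RSS = √0.286036 = 0.535.

nominal=9.030 wc=[8.309,10.270] rss=0.535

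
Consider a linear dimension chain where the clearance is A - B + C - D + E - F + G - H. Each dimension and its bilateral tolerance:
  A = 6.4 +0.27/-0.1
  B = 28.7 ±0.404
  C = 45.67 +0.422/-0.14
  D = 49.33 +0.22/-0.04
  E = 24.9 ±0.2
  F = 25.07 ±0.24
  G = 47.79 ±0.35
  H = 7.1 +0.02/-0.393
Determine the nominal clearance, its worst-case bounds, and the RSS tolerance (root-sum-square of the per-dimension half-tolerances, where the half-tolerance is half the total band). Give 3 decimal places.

Stack each dimension's contribution:
  +A: nom +6.400 → Σnom=6.400; wc +0.270/-0.100 → slack +0.270/-0.100; half-tol=0.185, Σhalf²=0.034225
  -B: nom -28.700 → Σnom=-22.300; wc +0.404/-0.404 → slack +0.674/-0.504; half-tol=0.404, Σhalf²=0.197441
  +C: nom +45.670 → Σnom=23.370; wc +0.422/-0.140 → slack +1.096/-0.644; half-tol=0.281, Σhalf²=0.276402
  -D: nom -49.330 → Σnom=-25.960; wc +0.040/-0.220 → slack +1.136/-0.864; half-tol=0.130, Σhalf²=0.293302
  +E: nom +24.900 → Σnom=-1.060; wc +0.200/-0.200 → slack +1.336/-1.064; half-tol=0.200, Σhalf²=0.333302
  -F: nom -25.070 → Σnom=-26.130; wc +0.240/-0.240 → slack +1.576/-1.304; half-tol=0.240, Σhalf²=0.390902
  +G: nom +47.790 → Σnom=21.660; wc +0.350/-0.350 → slack +1.926/-1.654; half-tol=0.350, Σhalf²=0.513402
  -H: nom -7.100 → Σnom=14.560; wc +0.393/-0.020 → slack +2.319/-1.674; half-tol=0.207, Σhalf²=0.556044
Nominal = 14.560. Worst-case = [14.560 - 1.674, 14.560 + 2.319] = [12.886, 16.879]. RSS = √0.556044 = 0.746.

nominal=14.560 wc=[12.886,16.879] rss=0.746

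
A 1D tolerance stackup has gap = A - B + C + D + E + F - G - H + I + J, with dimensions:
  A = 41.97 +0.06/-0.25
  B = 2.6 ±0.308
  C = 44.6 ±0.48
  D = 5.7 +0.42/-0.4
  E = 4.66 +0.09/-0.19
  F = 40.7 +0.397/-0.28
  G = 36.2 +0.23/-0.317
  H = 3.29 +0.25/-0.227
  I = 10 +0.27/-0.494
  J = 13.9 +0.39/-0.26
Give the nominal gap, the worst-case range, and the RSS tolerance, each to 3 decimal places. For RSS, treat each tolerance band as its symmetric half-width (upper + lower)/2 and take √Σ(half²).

nominal=119.440 wc=[116.298,122.399] rss=1.017

Stack each dimension's contribution:
  +A: nom +41.970 → Σnom=41.970; wc +0.060/-0.250 → slack +0.060/-0.250; half-tol=0.155, Σhalf²=0.024025
  -B: nom -2.600 → Σnom=39.370; wc +0.308/-0.308 → slack +0.368/-0.558; half-tol=0.308, Σhalf²=0.118889
  +C: nom +44.600 → Σnom=83.970; wc +0.480/-0.480 → slack +0.848/-1.038; half-tol=0.480, Σhalf²=0.349289
  +D: nom +5.700 → Σnom=89.670; wc +0.420/-0.400 → slack +1.268/-1.438; half-tol=0.410, Σhalf²=0.517389
  +E: nom +4.660 → Σnom=94.330; wc +0.090/-0.190 → slack +1.358/-1.628; half-tol=0.140, Σhalf²=0.536989
  +F: nom +40.700 → Σnom=135.030; wc +0.397/-0.280 → slack +1.755/-1.908; half-tol=0.339, Σhalf²=0.651571
  -G: nom -36.200 → Σnom=98.830; wc +0.317/-0.230 → slack +2.072/-2.138; half-tol=0.274, Σhalf²=0.726374
  -H: nom -3.290 → Σnom=95.540; wc +0.227/-0.250 → slack +2.299/-2.388; half-tol=0.238, Σhalf²=0.783256
  +I: nom +10.000 → Σnom=105.540; wc +0.270/-0.494 → slack +2.569/-2.882; half-tol=0.382, Σhalf²=0.929180
  +J: nom +13.900 → Σnom=119.440; wc +0.390/-0.260 → slack +2.959/-3.142; half-tol=0.325, Σhalf²=1.034805
Nominal = 119.440. Worst-case = [119.440 - 3.142, 119.440 + 2.959] = [116.298, 122.399]. RSS = √1.034805 = 1.017.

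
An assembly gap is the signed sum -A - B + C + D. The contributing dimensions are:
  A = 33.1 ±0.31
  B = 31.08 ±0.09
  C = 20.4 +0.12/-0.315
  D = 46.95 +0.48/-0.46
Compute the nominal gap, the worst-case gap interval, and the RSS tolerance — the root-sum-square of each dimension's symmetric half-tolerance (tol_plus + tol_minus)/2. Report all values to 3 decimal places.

nominal=3.170 wc=[1.995,4.170] rss=0.610

Stack each dimension's contribution:
  -A: nom -33.100 → Σnom=-33.100; wc +0.310/-0.310 → slack +0.310/-0.310; half-tol=0.310, Σhalf²=0.096100
  -B: nom -31.080 → Σnom=-64.180; wc +0.090/-0.090 → slack +0.400/-0.400; half-tol=0.090, Σhalf²=0.104200
  +C: nom +20.400 → Σnom=-43.780; wc +0.120/-0.315 → slack +0.520/-0.715; half-tol=0.217, Σhalf²=0.151506
  +D: nom +46.950 → Σnom=3.170; wc +0.480/-0.460 → slack +1.000/-1.175; half-tol=0.470, Σhalf²=0.372406
Nominal = 3.170. Worst-case = [3.170 - 1.175, 3.170 + 1.000] = [1.995, 4.170]. RSS = √0.372406 = 0.610.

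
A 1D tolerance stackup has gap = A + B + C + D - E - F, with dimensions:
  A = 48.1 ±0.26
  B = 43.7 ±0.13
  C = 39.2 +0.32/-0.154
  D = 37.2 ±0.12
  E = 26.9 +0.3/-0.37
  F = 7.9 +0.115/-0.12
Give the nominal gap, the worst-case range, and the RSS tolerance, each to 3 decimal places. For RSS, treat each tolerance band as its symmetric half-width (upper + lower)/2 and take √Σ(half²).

Stack each dimension's contribution:
  +A: nom +48.100 → Σnom=48.100; wc +0.260/-0.260 → slack +0.260/-0.260; half-tol=0.260, Σhalf²=0.067600
  +B: nom +43.700 → Σnom=91.800; wc +0.130/-0.130 → slack +0.390/-0.390; half-tol=0.130, Σhalf²=0.084500
  +C: nom +39.200 → Σnom=131.000; wc +0.320/-0.154 → slack +0.710/-0.544; half-tol=0.237, Σhalf²=0.140669
  +D: nom +37.200 → Σnom=168.200; wc +0.120/-0.120 → slack +0.830/-0.664; half-tol=0.120, Σhalf²=0.155069
  -E: nom -26.900 → Σnom=141.300; wc +0.370/-0.300 → slack +1.200/-0.964; half-tol=0.335, Σhalf²=0.267294
  -F: nom -7.900 → Σnom=133.400; wc +0.120/-0.115 → slack +1.320/-1.079; half-tol=0.117, Σhalf²=0.281100
Nominal = 133.400. Worst-case = [133.400 - 1.079, 133.400 + 1.320] = [132.321, 134.720]. RSS = √0.281100 = 0.530.

nominal=133.400 wc=[132.321,134.720] rss=0.530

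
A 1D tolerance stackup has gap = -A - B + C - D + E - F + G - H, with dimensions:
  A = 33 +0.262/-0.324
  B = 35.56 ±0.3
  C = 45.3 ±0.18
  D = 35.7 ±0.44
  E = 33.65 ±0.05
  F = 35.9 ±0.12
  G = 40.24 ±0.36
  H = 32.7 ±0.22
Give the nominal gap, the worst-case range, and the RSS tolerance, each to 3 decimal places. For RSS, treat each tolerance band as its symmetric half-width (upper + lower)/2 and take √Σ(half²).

nominal=-53.670 wc=[-55.602,-51.676] rss=0.772

Stack each dimension's contribution:
  -A: nom -33.000 → Σnom=-33.000; wc +0.324/-0.262 → slack +0.324/-0.262; half-tol=0.293, Σhalf²=0.085849
  -B: nom -35.560 → Σnom=-68.560; wc +0.300/-0.300 → slack +0.624/-0.562; half-tol=0.300, Σhalf²=0.175849
  +C: nom +45.300 → Σnom=-23.260; wc +0.180/-0.180 → slack +0.804/-0.742; half-tol=0.180, Σhalf²=0.208249
  -D: nom -35.700 → Σnom=-58.960; wc +0.440/-0.440 → slack +1.244/-1.182; half-tol=0.440, Σhalf²=0.401849
  +E: nom +33.650 → Σnom=-25.310; wc +0.050/-0.050 → slack +1.294/-1.232; half-tol=0.050, Σhalf²=0.404349
  -F: nom -35.900 → Σnom=-61.210; wc +0.120/-0.120 → slack +1.414/-1.352; half-tol=0.120, Σhalf²=0.418749
  +G: nom +40.240 → Σnom=-20.970; wc +0.360/-0.360 → slack +1.774/-1.712; half-tol=0.360, Σhalf²=0.548349
  -H: nom -32.700 → Σnom=-53.670; wc +0.220/-0.220 → slack +1.994/-1.932; half-tol=0.220, Σhalf²=0.596749
Nominal = -53.670. Worst-case = [-53.670 - 1.932, -53.670 + 1.994] = [-55.602, -51.676]. RSS = √0.596749 = 0.772.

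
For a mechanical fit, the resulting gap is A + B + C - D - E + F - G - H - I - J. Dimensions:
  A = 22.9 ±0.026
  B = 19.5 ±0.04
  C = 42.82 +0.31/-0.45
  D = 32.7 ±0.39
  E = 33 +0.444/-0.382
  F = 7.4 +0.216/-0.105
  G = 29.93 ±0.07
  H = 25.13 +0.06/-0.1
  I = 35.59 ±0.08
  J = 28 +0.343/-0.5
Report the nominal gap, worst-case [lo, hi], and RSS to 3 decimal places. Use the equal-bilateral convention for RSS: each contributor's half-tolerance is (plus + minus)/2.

Stack each dimension's contribution:
  +A: nom +22.900 → Σnom=22.900; wc +0.026/-0.026 → slack +0.026/-0.026; half-tol=0.026, Σhalf²=0.000676
  +B: nom +19.500 → Σnom=42.400; wc +0.040/-0.040 → slack +0.066/-0.066; half-tol=0.040, Σhalf²=0.002276
  +C: nom +42.820 → Σnom=85.220; wc +0.310/-0.450 → slack +0.376/-0.516; half-tol=0.380, Σhalf²=0.146676
  -D: nom -32.700 → Σnom=52.520; wc +0.390/-0.390 → slack +0.766/-0.906; half-tol=0.390, Σhalf²=0.298776
  -E: nom -33.000 → Σnom=19.520; wc +0.382/-0.444 → slack +1.148/-1.350; half-tol=0.413, Σhalf²=0.469345
  +F: nom +7.400 → Σnom=26.920; wc +0.216/-0.105 → slack +1.364/-1.455; half-tol=0.161, Σhalf²=0.495105
  -G: nom -29.930 → Σnom=-3.010; wc +0.070/-0.070 → slack +1.434/-1.525; half-tol=0.070, Σhalf²=0.500005
  -H: nom -25.130 → Σnom=-28.140; wc +0.100/-0.060 → slack +1.534/-1.585; half-tol=0.080, Σhalf²=0.506405
  -I: nom -35.590 → Σnom=-63.730; wc +0.080/-0.080 → slack +1.614/-1.665; half-tol=0.080, Σhalf²=0.512805
  -J: nom -28.000 → Σnom=-91.730; wc +0.500/-0.343 → slack +2.114/-2.008; half-tol=0.421, Σhalf²=0.690468
Nominal = -91.730. Worst-case = [-91.730 - 2.008, -91.730 + 2.114] = [-93.738, -89.616]. RSS = √0.690468 = 0.831.

nominal=-91.730 wc=[-93.738,-89.616] rss=0.831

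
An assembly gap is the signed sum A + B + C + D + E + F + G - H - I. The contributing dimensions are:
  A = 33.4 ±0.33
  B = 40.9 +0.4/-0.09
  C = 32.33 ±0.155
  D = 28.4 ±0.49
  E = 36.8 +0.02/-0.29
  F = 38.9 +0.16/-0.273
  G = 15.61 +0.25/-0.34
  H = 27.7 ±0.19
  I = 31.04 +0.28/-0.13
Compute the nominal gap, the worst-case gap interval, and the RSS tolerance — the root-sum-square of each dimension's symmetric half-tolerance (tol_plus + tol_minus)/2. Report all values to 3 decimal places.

Stack each dimension's contribution:
  +A: nom +33.400 → Σnom=33.400; wc +0.330/-0.330 → slack +0.330/-0.330; half-tol=0.330, Σhalf²=0.108900
  +B: nom +40.900 → Σnom=74.300; wc +0.400/-0.090 → slack +0.730/-0.420; half-tol=0.245, Σhalf²=0.168925
  +C: nom +32.330 → Σnom=106.630; wc +0.155/-0.155 → slack +0.885/-0.575; half-tol=0.155, Σhalf²=0.192950
  +D: nom +28.400 → Σnom=135.030; wc +0.490/-0.490 → slack +1.375/-1.065; half-tol=0.490, Σhalf²=0.433050
  +E: nom +36.800 → Σnom=171.830; wc +0.020/-0.290 → slack +1.395/-1.355; half-tol=0.155, Σhalf²=0.457075
  +F: nom +38.900 → Σnom=210.730; wc +0.160/-0.273 → slack +1.555/-1.628; half-tol=0.217, Σhalf²=0.503947
  +G: nom +15.610 → Σnom=226.340; wc +0.250/-0.340 → slack +1.805/-1.968; half-tol=0.295, Σhalf²=0.590972
  -H: nom -27.700 → Σnom=198.640; wc +0.190/-0.190 → slack +1.995/-2.158; half-tol=0.190, Σhalf²=0.627072
  -I: nom -31.040 → Σnom=167.600; wc +0.130/-0.280 → slack +2.125/-2.438; half-tol=0.205, Σhalf²=0.669097
Nominal = 167.600. Worst-case = [167.600 - 2.438, 167.600 + 2.125] = [165.162, 169.725]. RSS = √0.669097 = 0.818.

nominal=167.600 wc=[165.162,169.725] rss=0.818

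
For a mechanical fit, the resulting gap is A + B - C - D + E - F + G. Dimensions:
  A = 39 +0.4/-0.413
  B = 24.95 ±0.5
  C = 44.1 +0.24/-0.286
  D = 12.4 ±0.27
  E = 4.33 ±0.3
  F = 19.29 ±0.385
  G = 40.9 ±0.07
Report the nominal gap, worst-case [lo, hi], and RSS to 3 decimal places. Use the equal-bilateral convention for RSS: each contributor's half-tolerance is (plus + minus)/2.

nominal=33.390 wc=[31.212,35.601] rss=0.895

Stack each dimension's contribution:
  +A: nom +39.000 → Σnom=39.000; wc +0.400/-0.413 → slack +0.400/-0.413; half-tol=0.406, Σhalf²=0.165242
  +B: nom +24.950 → Σnom=63.950; wc +0.500/-0.500 → slack +0.900/-0.913; half-tol=0.500, Σhalf²=0.415242
  -C: nom -44.100 → Σnom=19.850; wc +0.286/-0.240 → slack +1.186/-1.153; half-tol=0.263, Σhalf²=0.484411
  -D: nom -12.400 → Σnom=7.450; wc +0.270/-0.270 → slack +1.456/-1.423; half-tol=0.270, Σhalf²=0.557311
  +E: nom +4.330 → Σnom=11.780; wc +0.300/-0.300 → slack +1.756/-1.723; half-tol=0.300, Σhalf²=0.647311
  -F: nom -19.290 → Σnom=-7.510; wc +0.385/-0.385 → slack +2.141/-2.108; half-tol=0.385, Σhalf²=0.795536
  +G: nom +40.900 → Σnom=33.390; wc +0.070/-0.070 → slack +2.211/-2.178; half-tol=0.070, Σhalf²=0.800436
Nominal = 33.390. Worst-case = [33.390 - 2.178, 33.390 + 2.211] = [31.212, 35.601]. RSS = √0.800436 = 0.895.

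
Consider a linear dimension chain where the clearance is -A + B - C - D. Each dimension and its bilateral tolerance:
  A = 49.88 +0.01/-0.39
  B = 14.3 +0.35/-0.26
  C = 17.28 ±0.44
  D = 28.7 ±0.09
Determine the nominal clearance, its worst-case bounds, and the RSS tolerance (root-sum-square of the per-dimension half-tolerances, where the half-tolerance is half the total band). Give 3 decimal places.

nominal=-81.560 wc=[-82.360,-80.290] rss=0.579

Stack each dimension's contribution:
  -A: nom -49.880 → Σnom=-49.880; wc +0.390/-0.010 → slack +0.390/-0.010; half-tol=0.200, Σhalf²=0.040000
  +B: nom +14.300 → Σnom=-35.580; wc +0.350/-0.260 → slack +0.740/-0.270; half-tol=0.305, Σhalf²=0.133025
  -C: nom -17.280 → Σnom=-52.860; wc +0.440/-0.440 → slack +1.180/-0.710; half-tol=0.440, Σhalf²=0.326625
  -D: nom -28.700 → Σnom=-81.560; wc +0.090/-0.090 → slack +1.270/-0.800; half-tol=0.090, Σhalf²=0.334725
Nominal = -81.560. Worst-case = [-81.560 - 0.800, -81.560 + 1.270] = [-82.360, -80.290]. RSS = √0.334725 = 0.579.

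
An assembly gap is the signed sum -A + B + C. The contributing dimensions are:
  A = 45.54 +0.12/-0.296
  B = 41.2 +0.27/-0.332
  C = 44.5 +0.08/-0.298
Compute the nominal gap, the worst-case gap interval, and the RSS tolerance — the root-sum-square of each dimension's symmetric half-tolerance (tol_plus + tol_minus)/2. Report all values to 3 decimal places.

Stack each dimension's contribution:
  -A: nom -45.540 → Σnom=-45.540; wc +0.296/-0.120 → slack +0.296/-0.120; half-tol=0.208, Σhalf²=0.043264
  +B: nom +41.200 → Σnom=-4.340; wc +0.270/-0.332 → slack +0.566/-0.452; half-tol=0.301, Σhalf²=0.133865
  +C: nom +44.500 → Σnom=40.160; wc +0.080/-0.298 → slack +0.646/-0.750; half-tol=0.189, Σhalf²=0.169586
Nominal = 40.160. Worst-case = [40.160 - 0.750, 40.160 + 0.646] = [39.410, 40.806]. RSS = √0.169586 = 0.412.

nominal=40.160 wc=[39.410,40.806] rss=0.412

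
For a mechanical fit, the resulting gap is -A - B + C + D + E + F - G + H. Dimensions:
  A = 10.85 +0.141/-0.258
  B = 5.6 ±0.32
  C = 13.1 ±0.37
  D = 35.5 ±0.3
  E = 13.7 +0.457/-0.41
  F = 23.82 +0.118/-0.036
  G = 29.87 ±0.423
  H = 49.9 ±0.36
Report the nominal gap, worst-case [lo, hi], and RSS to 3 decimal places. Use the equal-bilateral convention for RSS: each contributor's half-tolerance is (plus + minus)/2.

nominal=89.700 wc=[87.340,92.306] rss=0.934

Stack each dimension's contribution:
  -A: nom -10.850 → Σnom=-10.850; wc +0.258/-0.141 → slack +0.258/-0.141; half-tol=0.200, Σhalf²=0.039800
  -B: nom -5.600 → Σnom=-16.450; wc +0.320/-0.320 → slack +0.578/-0.461; half-tol=0.320, Σhalf²=0.142200
  +C: nom +13.100 → Σnom=-3.350; wc +0.370/-0.370 → slack +0.948/-0.831; half-tol=0.370, Σhalf²=0.279100
  +D: nom +35.500 → Σnom=32.150; wc +0.300/-0.300 → slack +1.248/-1.131; half-tol=0.300, Σhalf²=0.369100
  +E: nom +13.700 → Σnom=45.850; wc +0.457/-0.410 → slack +1.705/-1.541; half-tol=0.433, Σhalf²=0.557022
  +F: nom +23.820 → Σnom=69.670; wc +0.118/-0.036 → slack +1.823/-1.577; half-tol=0.077, Σhalf²=0.562951
  -G: nom -29.870 → Σnom=39.800; wc +0.423/-0.423 → slack +2.246/-2.000; half-tol=0.423, Σhalf²=0.741880
  +H: nom +49.900 → Σnom=89.700; wc +0.360/-0.360 → slack +2.606/-2.360; half-tol=0.360, Σhalf²=0.871480
Nominal = 89.700. Worst-case = [89.700 - 2.360, 89.700 + 2.606] = [87.340, 92.306]. RSS = √0.871480 = 0.934.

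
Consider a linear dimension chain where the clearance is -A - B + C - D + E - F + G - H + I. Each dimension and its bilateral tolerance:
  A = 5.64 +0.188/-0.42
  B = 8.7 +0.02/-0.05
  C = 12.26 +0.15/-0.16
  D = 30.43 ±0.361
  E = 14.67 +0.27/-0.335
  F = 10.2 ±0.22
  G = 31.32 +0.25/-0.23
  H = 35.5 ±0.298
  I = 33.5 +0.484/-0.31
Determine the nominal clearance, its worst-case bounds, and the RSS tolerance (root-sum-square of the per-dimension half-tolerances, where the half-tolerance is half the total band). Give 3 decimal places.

nominal=1.280 wc=[-0.842,3.783] rss=0.832

Stack each dimension's contribution:
  -A: nom -5.640 → Σnom=-5.640; wc +0.420/-0.188 → slack +0.420/-0.188; half-tol=0.304, Σhalf²=0.092416
  -B: nom -8.700 → Σnom=-14.340; wc +0.050/-0.020 → slack +0.470/-0.208; half-tol=0.035, Σhalf²=0.093641
  +C: nom +12.260 → Σnom=-2.080; wc +0.150/-0.160 → slack +0.620/-0.368; half-tol=0.155, Σhalf²=0.117666
  -D: nom -30.430 → Σnom=-32.510; wc +0.361/-0.361 → slack +0.981/-0.729; half-tol=0.361, Σhalf²=0.247987
  +E: nom +14.670 → Σnom=-17.840; wc +0.270/-0.335 → slack +1.251/-1.064; half-tol=0.302, Σhalf²=0.339493
  -F: nom -10.200 → Σnom=-28.040; wc +0.220/-0.220 → slack +1.471/-1.284; half-tol=0.220, Σhalf²=0.387893
  +G: nom +31.320 → Σnom=3.280; wc +0.250/-0.230 → slack +1.721/-1.514; half-tol=0.240, Σhalf²=0.445493
  -H: nom -35.500 → Σnom=-32.220; wc +0.298/-0.298 → slack +2.019/-1.812; half-tol=0.298, Σhalf²=0.534297
  +I: nom +33.500 → Σnom=1.280; wc +0.484/-0.310 → slack +2.503/-2.122; half-tol=0.397, Σhalf²=0.691906
Nominal = 1.280. Worst-case = [1.280 - 2.122, 1.280 + 2.503] = [-0.842, 3.783]. RSS = √0.691906 = 0.832.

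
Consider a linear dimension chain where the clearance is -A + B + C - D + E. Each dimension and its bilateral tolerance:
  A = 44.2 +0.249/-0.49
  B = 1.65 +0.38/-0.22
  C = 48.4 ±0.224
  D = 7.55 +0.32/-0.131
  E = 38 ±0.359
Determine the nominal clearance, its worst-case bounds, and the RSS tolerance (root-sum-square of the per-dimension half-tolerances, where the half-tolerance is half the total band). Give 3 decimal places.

Stack each dimension's contribution:
  -A: nom -44.200 → Σnom=-44.200; wc +0.490/-0.249 → slack +0.490/-0.249; half-tol=0.369, Σhalf²=0.136530
  +B: nom +1.650 → Σnom=-42.550; wc +0.380/-0.220 → slack +0.870/-0.469; half-tol=0.300, Σhalf²=0.226530
  +C: nom +48.400 → Σnom=5.850; wc +0.224/-0.224 → slack +1.094/-0.693; half-tol=0.224, Σhalf²=0.276706
  -D: nom -7.550 → Σnom=-1.700; wc +0.131/-0.320 → slack +1.225/-1.013; half-tol=0.226, Σhalf²=0.327556
  +E: nom +38.000 → Σnom=36.300; wc +0.359/-0.359 → slack +1.584/-1.372; half-tol=0.359, Σhalf²=0.456437
Nominal = 36.300. Worst-case = [36.300 - 1.372, 36.300 + 1.584] = [34.928, 37.884]. RSS = √0.456437 = 0.676.

nominal=36.300 wc=[34.928,37.884] rss=0.676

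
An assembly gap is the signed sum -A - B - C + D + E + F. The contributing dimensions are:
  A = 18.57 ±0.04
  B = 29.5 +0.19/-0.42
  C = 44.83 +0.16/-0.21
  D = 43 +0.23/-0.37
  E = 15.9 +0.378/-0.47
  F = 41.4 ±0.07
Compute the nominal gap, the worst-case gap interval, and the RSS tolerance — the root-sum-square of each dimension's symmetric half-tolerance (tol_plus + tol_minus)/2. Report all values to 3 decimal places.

Stack each dimension's contribution:
  -A: nom -18.570 → Σnom=-18.570; wc +0.040/-0.040 → slack +0.040/-0.040; half-tol=0.040, Σhalf²=0.001600
  -B: nom -29.500 → Σnom=-48.070; wc +0.420/-0.190 → slack +0.460/-0.230; half-tol=0.305, Σhalf²=0.094625
  -C: nom -44.830 → Σnom=-92.900; wc +0.210/-0.160 → slack +0.670/-0.390; half-tol=0.185, Σhalf²=0.128850
  +D: nom +43.000 → Σnom=-49.900; wc +0.230/-0.370 → slack +0.900/-0.760; half-tol=0.300, Σhalf²=0.218850
  +E: nom +15.900 → Σnom=-34.000; wc +0.378/-0.470 → slack +1.278/-1.230; half-tol=0.424, Σhalf²=0.398626
  +F: nom +41.400 → Σnom=7.400; wc +0.070/-0.070 → slack +1.348/-1.300; half-tol=0.070, Σhalf²=0.403526
Nominal = 7.400. Worst-case = [7.400 - 1.300, 7.400 + 1.348] = [6.100, 8.748]. RSS = √0.403526 = 0.635.

nominal=7.400 wc=[6.100,8.748] rss=0.635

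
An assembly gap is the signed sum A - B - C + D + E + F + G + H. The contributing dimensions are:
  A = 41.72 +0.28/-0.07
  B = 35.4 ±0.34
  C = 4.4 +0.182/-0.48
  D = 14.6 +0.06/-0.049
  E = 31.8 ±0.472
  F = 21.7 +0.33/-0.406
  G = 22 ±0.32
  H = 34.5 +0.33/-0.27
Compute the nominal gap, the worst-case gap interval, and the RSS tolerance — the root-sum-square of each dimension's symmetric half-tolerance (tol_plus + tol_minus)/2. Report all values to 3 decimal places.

Stack each dimension's contribution:
  +A: nom +41.720 → Σnom=41.720; wc +0.280/-0.070 → slack +0.280/-0.070; half-tol=0.175, Σhalf²=0.030625
  -B: nom -35.400 → Σnom=6.320; wc +0.340/-0.340 → slack +0.620/-0.410; half-tol=0.340, Σhalf²=0.146225
  -C: nom -4.400 → Σnom=1.920; wc +0.480/-0.182 → slack +1.100/-0.592; half-tol=0.331, Σhalf²=0.255786
  +D: nom +14.600 → Σnom=16.520; wc +0.060/-0.049 → slack +1.160/-0.641; half-tol=0.054, Σhalf²=0.258756
  +E: nom +31.800 → Σnom=48.320; wc +0.472/-0.472 → slack +1.632/-1.113; half-tol=0.472, Σhalf²=0.481540
  +F: nom +21.700 → Σnom=70.020; wc +0.330/-0.406 → slack +1.962/-1.519; half-tol=0.368, Σhalf²=0.616964
  +G: nom +22.000 → Σnom=92.020; wc +0.320/-0.320 → slack +2.282/-1.839; half-tol=0.320, Σhalf²=0.719364
  +H: nom +34.500 → Σnom=126.520; wc +0.330/-0.270 → slack +2.612/-2.109; half-tol=0.300, Σhalf²=0.809364
Nominal = 126.520. Worst-case = [126.520 - 2.109, 126.520 + 2.612] = [124.411, 129.132]. RSS = √0.809364 = 0.900.

nominal=126.520 wc=[124.411,129.132] rss=0.900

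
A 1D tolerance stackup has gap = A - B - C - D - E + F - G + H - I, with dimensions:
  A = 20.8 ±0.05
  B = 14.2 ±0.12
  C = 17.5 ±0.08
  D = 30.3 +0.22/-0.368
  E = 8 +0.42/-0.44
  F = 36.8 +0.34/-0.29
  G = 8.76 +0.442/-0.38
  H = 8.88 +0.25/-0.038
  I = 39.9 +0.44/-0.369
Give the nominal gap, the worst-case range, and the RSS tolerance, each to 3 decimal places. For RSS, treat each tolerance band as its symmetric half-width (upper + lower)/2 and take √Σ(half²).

Stack each dimension's contribution:
  +A: nom +20.800 → Σnom=20.800; wc +0.050/-0.050 → slack +0.050/-0.050; half-tol=0.050, Σhalf²=0.002500
  -B: nom -14.200 → Σnom=6.600; wc +0.120/-0.120 → slack +0.170/-0.170; half-tol=0.120, Σhalf²=0.016900
  -C: nom -17.500 → Σnom=-10.900; wc +0.080/-0.080 → slack +0.250/-0.250; half-tol=0.080, Σhalf²=0.023300
  -D: nom -30.300 → Σnom=-41.200; wc +0.368/-0.220 → slack +0.618/-0.470; half-tol=0.294, Σhalf²=0.109736
  -E: nom -8.000 → Σnom=-49.200; wc +0.440/-0.420 → slack +1.058/-0.890; half-tol=0.430, Σhalf²=0.294636
  +F: nom +36.800 → Σnom=-12.400; wc +0.340/-0.290 → slack +1.398/-1.180; half-tol=0.315, Σhalf²=0.393861
  -G: nom -8.760 → Σnom=-21.160; wc +0.380/-0.442 → slack +1.778/-1.622; half-tol=0.411, Σhalf²=0.562782
  +H: nom +8.880 → Σnom=-12.280; wc +0.250/-0.038 → slack +2.028/-1.660; half-tol=0.144, Σhalf²=0.583518
  -I: nom -39.900 → Σnom=-52.180; wc +0.369/-0.440 → slack +2.397/-2.100; half-tol=0.404, Σhalf²=0.747138
Nominal = -52.180. Worst-case = [-52.180 - 2.100, -52.180 + 2.397] = [-54.280, -49.783]. RSS = √0.747138 = 0.864.

nominal=-52.180 wc=[-54.280,-49.783] rss=0.864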